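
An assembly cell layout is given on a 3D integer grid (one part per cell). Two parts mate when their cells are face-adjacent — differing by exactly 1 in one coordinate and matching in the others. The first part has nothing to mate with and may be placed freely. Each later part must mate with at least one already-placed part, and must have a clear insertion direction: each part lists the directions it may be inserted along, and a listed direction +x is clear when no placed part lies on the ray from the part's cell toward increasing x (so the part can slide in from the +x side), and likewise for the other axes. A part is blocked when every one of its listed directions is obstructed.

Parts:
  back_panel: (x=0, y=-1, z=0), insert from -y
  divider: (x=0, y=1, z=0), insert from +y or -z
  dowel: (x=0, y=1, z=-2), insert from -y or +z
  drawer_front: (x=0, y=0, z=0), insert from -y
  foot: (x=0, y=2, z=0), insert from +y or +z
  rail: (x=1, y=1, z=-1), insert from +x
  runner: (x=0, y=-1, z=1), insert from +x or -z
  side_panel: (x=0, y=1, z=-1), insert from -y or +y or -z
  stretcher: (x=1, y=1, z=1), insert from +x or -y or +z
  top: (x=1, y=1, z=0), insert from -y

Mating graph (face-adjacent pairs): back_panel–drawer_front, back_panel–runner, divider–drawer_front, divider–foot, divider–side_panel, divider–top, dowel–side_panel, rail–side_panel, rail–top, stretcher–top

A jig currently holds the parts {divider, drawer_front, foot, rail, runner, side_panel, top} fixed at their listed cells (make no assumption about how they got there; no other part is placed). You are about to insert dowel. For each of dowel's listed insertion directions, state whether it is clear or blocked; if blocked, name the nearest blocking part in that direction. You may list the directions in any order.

+z: blocked by side_panel; -y: clear

-y: ray from dowel(0, 1, -2) has no placed part ⇒ clear
+z: nearest on ray is side_panel@(0, 1, -1) ⇒ blocked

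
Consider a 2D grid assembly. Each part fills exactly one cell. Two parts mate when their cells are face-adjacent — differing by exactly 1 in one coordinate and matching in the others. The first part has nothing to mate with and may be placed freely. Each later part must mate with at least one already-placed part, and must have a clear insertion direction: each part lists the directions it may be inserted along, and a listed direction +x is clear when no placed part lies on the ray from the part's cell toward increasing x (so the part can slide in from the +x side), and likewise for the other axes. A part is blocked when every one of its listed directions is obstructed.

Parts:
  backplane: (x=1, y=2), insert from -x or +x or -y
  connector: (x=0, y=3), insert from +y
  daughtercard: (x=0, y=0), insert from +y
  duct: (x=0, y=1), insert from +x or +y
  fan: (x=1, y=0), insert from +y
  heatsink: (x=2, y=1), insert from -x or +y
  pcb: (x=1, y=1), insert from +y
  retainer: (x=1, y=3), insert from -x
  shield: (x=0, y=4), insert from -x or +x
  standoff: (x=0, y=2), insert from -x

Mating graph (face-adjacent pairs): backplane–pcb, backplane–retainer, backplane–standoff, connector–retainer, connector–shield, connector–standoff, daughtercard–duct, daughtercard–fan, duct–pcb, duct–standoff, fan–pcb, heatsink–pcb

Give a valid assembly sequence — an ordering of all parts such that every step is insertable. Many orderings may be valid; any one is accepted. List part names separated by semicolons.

1. daughtercard@(0, 0) [+y clear] — {daughtercard}
2. duct@(0, 1) [+x clear] — {daughtercard, duct}
3. standoff@(0, 2) [-x clear] — {daughtercard, duct, standoff}
4. fan@(1, 0) [+y clear] — {daughtercard, duct, fan, standoff}
5. pcb@(1, 1) [+y clear] — {daughtercard, duct, fan, pcb, standoff}
6. heatsink@(2, 1) [+y clear] — {daughtercard, duct, fan, heatsink, pcb, standoff}
7. backplane@(1, 2) [+x clear] — {backplane, daughtercard, duct, fan, heatsink, pcb, standoff}
8. retainer@(1, 3) [-x clear] — {backplane, daughtercard, duct, fan, heatsink, pcb, retainer, standoff}
9. connector@(0, 3) [+y clear] — {backplane, connector, daughtercard, duct, fan, heatsink, pcb, retainer, standoff}
10. shield@(0, 4) [-x clear] — {backplane, connector, daughtercard, duct, fan, heatsink, pcb, retainer, shield, standoff}

daughtercard; duct; standoff; fan; pcb; heatsink; backplane; retainer; connector; shield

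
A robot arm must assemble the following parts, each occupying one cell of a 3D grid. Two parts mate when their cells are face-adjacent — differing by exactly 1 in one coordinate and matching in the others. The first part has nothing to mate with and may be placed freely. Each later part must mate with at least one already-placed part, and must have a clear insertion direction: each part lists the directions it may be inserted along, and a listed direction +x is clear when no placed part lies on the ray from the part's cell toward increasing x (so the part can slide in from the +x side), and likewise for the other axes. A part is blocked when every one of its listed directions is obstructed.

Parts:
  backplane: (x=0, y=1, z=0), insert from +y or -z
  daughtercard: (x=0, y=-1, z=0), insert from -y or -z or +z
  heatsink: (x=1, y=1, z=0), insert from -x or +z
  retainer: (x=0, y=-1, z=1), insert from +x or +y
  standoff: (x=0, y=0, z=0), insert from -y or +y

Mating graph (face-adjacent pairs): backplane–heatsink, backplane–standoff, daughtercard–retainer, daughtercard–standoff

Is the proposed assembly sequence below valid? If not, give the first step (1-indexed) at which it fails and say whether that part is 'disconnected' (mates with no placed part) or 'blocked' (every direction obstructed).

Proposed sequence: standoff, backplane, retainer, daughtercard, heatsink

Invalid at step 3 (disconnected)

1. standoff@(0, 0, 0) [-y clear] — {standoff}
2. backplane@(0, 1, 0) [+y clear] — {backplane, standoff}
3. retainer@(0, -1, 1) — no placed neighbour ⇒ disconnected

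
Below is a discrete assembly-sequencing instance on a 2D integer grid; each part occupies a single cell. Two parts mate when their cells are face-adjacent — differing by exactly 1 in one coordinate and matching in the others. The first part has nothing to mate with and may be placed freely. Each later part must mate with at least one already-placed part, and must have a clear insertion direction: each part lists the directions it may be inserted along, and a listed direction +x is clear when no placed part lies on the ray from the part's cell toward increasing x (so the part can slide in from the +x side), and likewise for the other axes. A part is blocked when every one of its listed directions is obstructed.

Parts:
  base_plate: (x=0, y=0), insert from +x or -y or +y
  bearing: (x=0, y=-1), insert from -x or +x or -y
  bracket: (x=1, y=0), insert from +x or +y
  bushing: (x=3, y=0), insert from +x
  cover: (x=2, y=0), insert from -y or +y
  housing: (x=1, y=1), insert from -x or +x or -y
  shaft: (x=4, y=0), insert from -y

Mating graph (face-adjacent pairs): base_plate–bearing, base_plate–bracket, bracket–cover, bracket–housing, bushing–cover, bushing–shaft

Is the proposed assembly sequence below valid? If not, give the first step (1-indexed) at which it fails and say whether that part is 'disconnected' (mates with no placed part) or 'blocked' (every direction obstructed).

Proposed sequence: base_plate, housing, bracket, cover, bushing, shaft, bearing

1. base_plate@(0, 0) [+x clear] — {base_plate}
2. housing@(1, 1) — no placed neighbour ⇒ disconnected

Invalid at step 2 (disconnected)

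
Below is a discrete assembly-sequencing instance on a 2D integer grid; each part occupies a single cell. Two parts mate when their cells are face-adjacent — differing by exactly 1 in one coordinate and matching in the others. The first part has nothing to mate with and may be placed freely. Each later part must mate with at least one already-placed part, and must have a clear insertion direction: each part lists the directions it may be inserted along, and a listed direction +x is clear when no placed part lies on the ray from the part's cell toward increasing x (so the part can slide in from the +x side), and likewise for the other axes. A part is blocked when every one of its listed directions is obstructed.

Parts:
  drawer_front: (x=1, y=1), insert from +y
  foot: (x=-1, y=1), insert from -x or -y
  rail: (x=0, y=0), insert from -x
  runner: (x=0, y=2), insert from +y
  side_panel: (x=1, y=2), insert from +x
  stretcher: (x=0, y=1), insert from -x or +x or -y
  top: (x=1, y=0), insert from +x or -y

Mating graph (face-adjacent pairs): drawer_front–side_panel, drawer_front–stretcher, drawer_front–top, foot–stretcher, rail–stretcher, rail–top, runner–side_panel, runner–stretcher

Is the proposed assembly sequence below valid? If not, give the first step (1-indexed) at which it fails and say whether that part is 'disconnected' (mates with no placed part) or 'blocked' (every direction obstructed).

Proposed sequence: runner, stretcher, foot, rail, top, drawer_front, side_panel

1. runner@(0, 2) [+y clear] — {runner}
2. stretcher@(0, 1) [-x clear] — {runner, stretcher}
3. foot@(-1, 1) [-x clear] — {foot, runner, stretcher}
4. rail@(0, 0) [-x clear] — {foot, rail, runner, stretcher}
5. top@(1, 0) [+x clear] — {foot, rail, runner, stretcher, top}
6. drawer_front@(1, 1) [+y clear] — {drawer_front, foot, rail, runner, stretcher, top}
7. side_panel@(1, 2) [+x clear] — {drawer_front, foot, rail, runner, side_panel, stretcher, top}

Valid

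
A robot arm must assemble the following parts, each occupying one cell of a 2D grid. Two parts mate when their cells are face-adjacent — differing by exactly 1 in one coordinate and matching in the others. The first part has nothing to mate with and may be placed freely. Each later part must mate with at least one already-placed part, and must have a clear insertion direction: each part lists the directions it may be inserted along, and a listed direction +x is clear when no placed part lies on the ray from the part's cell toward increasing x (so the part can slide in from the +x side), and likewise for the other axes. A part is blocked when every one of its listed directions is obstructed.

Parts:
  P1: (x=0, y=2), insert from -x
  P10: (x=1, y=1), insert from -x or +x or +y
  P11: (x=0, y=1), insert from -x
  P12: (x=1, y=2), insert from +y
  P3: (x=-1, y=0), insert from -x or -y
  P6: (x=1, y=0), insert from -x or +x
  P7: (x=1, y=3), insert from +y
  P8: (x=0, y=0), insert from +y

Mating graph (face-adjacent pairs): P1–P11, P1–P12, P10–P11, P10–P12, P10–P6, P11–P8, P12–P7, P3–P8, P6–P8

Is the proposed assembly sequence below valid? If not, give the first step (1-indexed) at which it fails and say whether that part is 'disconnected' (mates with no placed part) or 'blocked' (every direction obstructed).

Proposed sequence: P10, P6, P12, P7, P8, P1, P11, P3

1. P10@(1, 1) [-x clear] — {P10}
2. P6@(1, 0) [-x clear] — {P10, P6}
3. P12@(1, 2) [+y clear] — {P10, P12, P6}
4. P7@(1, 3) [+y clear] — {P10, P12, P6, P7}
5. P8@(0, 0) [+y clear] — {P10, P12, P6, P7, P8}
6. P1@(0, 2) [-x clear] — {P1, P10, P12, P6, P7, P8}
7. P11@(0, 1) [-x clear] — {P1, P10, P11, P12, P6, P7, P8}
8. P3@(-1, 0) [-x clear] — {P1, P10, P11, P12, P3, P6, P7, P8}

Valid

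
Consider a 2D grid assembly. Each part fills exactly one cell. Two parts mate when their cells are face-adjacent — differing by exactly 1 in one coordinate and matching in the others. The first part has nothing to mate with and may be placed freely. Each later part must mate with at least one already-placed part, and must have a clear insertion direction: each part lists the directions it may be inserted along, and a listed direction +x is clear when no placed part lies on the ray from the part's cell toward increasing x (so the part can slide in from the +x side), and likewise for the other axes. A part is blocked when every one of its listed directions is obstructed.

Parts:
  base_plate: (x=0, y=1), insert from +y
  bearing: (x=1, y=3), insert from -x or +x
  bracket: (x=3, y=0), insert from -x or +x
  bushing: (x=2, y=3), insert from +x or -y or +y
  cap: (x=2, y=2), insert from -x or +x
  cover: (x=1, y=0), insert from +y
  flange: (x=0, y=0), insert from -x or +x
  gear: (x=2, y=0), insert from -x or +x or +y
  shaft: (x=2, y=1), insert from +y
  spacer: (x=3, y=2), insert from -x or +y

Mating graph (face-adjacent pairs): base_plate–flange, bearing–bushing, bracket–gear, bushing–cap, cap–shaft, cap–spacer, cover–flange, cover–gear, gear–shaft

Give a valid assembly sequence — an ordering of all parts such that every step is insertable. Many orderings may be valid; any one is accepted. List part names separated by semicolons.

1. bracket@(3, 0) [-x clear] — {bracket}
2. gear@(2, 0) [-x clear] — {bracket, gear}
3. cover@(1, 0) [+y clear] — {bracket, cover, gear}
4. shaft@(2, 1) [+y clear] — {bracket, cover, gear, shaft}
5. cap@(2, 2) [-x clear] — {bracket, cap, cover, gear, shaft}
6. bushing@(2, 3) [+x clear] — {bracket, bushing, cap, cover, gear, shaft}
7. flange@(0, 0) [-x clear] — {bracket, bushing, cap, cover, flange, gear, shaft}
8. spacer@(3, 2) [+y clear] — {bracket, bushing, cap, cover, flange, gear, shaft, spacer}
9. bearing@(1, 3) [-x clear] — {bearing, bracket, bushing, cap, cover, flange, gear, shaft, spacer}
10. base_plate@(0, 1) [+y clear] — {base_plate, bearing, bracket, bushing, cap, cover, flange, gear, shaft, spacer}

bracket; gear; cover; shaft; cap; bushing; flange; spacer; bearing; base_plate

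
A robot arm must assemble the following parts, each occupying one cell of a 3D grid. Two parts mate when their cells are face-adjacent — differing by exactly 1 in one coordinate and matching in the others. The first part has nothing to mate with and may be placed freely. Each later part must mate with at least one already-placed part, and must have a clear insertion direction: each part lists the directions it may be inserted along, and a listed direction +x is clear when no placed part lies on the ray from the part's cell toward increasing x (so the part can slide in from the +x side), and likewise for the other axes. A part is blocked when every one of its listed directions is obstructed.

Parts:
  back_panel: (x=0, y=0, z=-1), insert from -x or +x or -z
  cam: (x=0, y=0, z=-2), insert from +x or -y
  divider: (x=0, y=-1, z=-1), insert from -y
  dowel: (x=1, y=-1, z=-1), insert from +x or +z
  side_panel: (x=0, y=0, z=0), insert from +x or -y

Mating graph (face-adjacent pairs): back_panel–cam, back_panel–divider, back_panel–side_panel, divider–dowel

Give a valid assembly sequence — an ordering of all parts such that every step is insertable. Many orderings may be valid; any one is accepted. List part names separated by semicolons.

back_panel; side_panel; cam; divider; dowel

1. back_panel@(0, 0, -1) [-x clear] — {back_panel}
2. side_panel@(0, 0, 0) [+x clear] — {back_panel, side_panel}
3. cam@(0, 0, -2) [+x clear] — {back_panel, cam, side_panel}
4. divider@(0, -1, -1) [-y clear] — {back_panel, cam, divider, side_panel}
5. dowel@(1, -1, -1) [+x clear] — {back_panel, cam, divider, dowel, side_panel}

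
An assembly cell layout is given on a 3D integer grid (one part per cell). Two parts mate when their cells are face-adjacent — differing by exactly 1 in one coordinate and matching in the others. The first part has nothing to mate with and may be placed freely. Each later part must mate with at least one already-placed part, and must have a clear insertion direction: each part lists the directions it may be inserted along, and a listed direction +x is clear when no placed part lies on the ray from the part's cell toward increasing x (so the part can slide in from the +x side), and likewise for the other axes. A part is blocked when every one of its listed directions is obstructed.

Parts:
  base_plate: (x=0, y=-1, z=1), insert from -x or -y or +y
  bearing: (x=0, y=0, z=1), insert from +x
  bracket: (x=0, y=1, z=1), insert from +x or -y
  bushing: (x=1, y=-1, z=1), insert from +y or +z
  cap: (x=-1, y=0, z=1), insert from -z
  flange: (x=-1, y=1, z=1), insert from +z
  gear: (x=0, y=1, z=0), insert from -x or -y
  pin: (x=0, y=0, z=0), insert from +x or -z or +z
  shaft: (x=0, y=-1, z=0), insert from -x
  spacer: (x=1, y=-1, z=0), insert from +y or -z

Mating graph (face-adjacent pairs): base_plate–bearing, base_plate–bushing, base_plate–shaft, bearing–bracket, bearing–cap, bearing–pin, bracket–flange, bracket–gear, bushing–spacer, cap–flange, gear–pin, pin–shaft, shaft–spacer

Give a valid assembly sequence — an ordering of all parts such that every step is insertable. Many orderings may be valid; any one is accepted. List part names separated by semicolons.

shaft; pin; bearing; bracket; flange; cap; gear; base_plate; bushing; spacer

1. shaft@(0, -1, 0) [-x clear] — {shaft}
2. pin@(0, 0, 0) [+x clear] — {pin, shaft}
3. bearing@(0, 0, 1) [+x clear] — {bearing, pin, shaft}
4. bracket@(0, 1, 1) [+x clear] — {bearing, bracket, pin, shaft}
5. flange@(-1, 1, 1) [+z clear] — {bearing, bracket, flange, pin, shaft}
6. cap@(-1, 0, 1) [-z clear] — {bearing, bracket, cap, flange, pin, shaft}
7. gear@(0, 1, 0) [-x clear] — {bearing, bracket, cap, flange, gear, pin, shaft}
8. base_plate@(0, -1, 1) [-x clear] — {base_plate, bearing, bracket, cap, flange, gear, pin, shaft}
9. bushing@(1, -1, 1) [+y clear] — {base_plate, bearing, bracket, bushing, cap, flange, gear, pin, shaft}
10. spacer@(1, -1, 0) [+y clear] — {base_plate, bearing, bracket, bushing, cap, flange, gear, pin, shaft, spacer}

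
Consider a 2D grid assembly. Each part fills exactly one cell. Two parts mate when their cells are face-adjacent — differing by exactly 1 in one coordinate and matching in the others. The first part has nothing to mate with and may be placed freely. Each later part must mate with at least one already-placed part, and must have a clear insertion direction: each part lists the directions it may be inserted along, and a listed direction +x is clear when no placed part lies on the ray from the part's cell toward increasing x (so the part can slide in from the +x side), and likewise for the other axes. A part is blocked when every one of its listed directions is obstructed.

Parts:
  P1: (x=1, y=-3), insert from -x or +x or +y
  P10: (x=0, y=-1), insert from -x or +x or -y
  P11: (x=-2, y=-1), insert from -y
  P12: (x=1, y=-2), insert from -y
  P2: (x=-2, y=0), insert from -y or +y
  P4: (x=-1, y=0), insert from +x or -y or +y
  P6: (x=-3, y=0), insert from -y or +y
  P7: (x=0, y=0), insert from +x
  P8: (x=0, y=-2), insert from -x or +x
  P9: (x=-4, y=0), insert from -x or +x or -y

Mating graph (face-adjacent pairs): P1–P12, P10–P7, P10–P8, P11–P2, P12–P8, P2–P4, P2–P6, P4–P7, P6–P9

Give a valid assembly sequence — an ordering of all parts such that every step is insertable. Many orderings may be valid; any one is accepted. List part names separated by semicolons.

1. P9@(-4, 0) [-x clear] — {P9}
2. P6@(-3, 0) [-y clear] — {P6, P9}
3. P2@(-2, 0) [-y clear] — {P2, P6, P9}
4. P4@(-1, 0) [+x clear] — {P2, P4, P6, P9}
5. P7@(0, 0) [+x clear] — {P2, P4, P6, P7, P9}
6. P10@(0, -1) [-x clear] — {P10, P2, P4, P6, P7, P9}
7. P8@(0, -2) [-x clear] — {P10, P2, P4, P6, P7, P8, P9}
8. P12@(1, -2) [-y clear] — {P10, P12, P2, P4, P6, P7, P8, P9}
9. P1@(1, -3) [-x clear] — {P1, P10, P12, P2, P4, P6, P7, P8, P9}
10. P11@(-2, -1) [-y clear] — {P1, P10, P11, P12, P2, P4, P6, P7, P8, P9}

P9; P6; P2; P4; P7; P10; P8; P12; P1; P11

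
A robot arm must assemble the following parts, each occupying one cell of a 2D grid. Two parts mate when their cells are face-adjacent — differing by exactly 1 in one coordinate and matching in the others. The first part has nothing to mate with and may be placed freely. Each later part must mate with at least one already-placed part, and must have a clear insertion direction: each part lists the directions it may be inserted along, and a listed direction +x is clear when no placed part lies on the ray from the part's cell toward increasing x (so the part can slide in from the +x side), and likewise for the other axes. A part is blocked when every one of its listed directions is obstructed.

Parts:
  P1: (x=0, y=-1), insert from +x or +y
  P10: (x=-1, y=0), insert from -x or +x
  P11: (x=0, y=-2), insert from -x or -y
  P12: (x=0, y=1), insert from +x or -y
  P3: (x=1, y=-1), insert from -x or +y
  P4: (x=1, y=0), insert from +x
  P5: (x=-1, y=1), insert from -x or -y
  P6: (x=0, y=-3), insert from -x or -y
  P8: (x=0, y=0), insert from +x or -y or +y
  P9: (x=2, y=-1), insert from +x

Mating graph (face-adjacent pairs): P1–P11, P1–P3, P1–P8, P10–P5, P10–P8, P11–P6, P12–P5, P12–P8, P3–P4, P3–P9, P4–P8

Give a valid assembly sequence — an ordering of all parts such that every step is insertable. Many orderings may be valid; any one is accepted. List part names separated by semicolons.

P6; P11; P1; P8; P10; P3; P4; P5; P12; P9

1. P6@(0, -3) [-x clear] — {P6}
2. P11@(0, -2) [-x clear] — {P11, P6}
3. P1@(0, -1) [+x clear] — {P1, P11, P6}
4. P8@(0, 0) [+x clear] — {P1, P11, P6, P8}
5. P10@(-1, 0) [-x clear] — {P1, P10, P11, P6, P8}
6. P3@(1, -1) [+y clear] — {P1, P10, P11, P3, P6, P8}
7. P4@(1, 0) [+x clear] — {P1, P10, P11, P3, P4, P6, P8}
8. P5@(-1, 1) [-x clear] — {P1, P10, P11, P3, P4, P5, P6, P8}
9. P12@(0, 1) [+x clear] — {P1, P10, P11, P12, P3, P4, P5, P6, P8}
10. P9@(2, -1) [+x clear] — {P1, P10, P11, P12, P3, P4, P5, P6, P8, P9}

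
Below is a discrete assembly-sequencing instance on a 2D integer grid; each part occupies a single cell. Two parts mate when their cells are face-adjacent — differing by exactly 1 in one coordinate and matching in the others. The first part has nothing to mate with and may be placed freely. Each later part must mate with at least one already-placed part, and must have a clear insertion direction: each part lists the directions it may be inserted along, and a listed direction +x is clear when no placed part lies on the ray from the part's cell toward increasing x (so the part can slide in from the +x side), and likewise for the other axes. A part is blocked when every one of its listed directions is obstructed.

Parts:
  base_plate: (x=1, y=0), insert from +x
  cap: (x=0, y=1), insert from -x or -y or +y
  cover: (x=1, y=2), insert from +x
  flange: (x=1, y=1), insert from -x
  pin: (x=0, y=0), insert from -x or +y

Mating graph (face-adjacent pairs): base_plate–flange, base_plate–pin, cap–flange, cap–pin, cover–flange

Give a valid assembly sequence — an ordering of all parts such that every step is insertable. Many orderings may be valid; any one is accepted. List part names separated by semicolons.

base_plate; pin; flange; cover; cap

1. base_plate@(1, 0) [+x clear] — {base_plate}
2. pin@(0, 0) [-x clear] — {base_plate, pin}
3. flange@(1, 1) [-x clear] — {base_plate, flange, pin}
4. cover@(1, 2) [+x clear] — {base_plate, cover, flange, pin}
5. cap@(0, 1) [-x clear] — {base_plate, cap, cover, flange, pin}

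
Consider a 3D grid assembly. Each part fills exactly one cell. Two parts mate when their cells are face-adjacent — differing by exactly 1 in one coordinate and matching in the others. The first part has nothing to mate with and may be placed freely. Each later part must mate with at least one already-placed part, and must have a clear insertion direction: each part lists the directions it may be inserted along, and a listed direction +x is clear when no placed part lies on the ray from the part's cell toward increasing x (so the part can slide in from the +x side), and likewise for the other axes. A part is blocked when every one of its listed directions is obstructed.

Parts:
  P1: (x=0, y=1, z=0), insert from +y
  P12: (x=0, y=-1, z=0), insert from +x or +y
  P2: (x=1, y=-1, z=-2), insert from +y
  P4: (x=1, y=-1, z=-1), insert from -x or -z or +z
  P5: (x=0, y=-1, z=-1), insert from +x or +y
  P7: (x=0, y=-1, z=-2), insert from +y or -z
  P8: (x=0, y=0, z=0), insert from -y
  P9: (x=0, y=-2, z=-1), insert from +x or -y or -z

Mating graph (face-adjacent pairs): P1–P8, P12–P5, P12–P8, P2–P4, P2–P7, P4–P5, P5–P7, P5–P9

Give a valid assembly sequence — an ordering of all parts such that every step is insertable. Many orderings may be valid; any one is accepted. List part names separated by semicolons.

1. P8@(0, 0, 0) [-y clear] — {P8}
2. P1@(0, 1, 0) [+y clear] — {P1, P8}
3. P12@(0, -1, 0) [+x clear] — {P1, P12, P8}
4. P5@(0, -1, -1) [+x clear] — {P1, P12, P5, P8}
5. P4@(1, -1, -1) [-z clear] — {P1, P12, P4, P5, P8}
6. P9@(0, -2, -1) [+x clear] — {P1, P12, P4, P5, P8, P9}
7. P7@(0, -1, -2) [+y clear] — {P1, P12, P4, P5, P7, P8, P9}
8. P2@(1, -1, -2) [+y clear] — {P1, P12, P2, P4, P5, P7, P8, P9}

P8; P1; P12; P5; P4; P9; P7; P2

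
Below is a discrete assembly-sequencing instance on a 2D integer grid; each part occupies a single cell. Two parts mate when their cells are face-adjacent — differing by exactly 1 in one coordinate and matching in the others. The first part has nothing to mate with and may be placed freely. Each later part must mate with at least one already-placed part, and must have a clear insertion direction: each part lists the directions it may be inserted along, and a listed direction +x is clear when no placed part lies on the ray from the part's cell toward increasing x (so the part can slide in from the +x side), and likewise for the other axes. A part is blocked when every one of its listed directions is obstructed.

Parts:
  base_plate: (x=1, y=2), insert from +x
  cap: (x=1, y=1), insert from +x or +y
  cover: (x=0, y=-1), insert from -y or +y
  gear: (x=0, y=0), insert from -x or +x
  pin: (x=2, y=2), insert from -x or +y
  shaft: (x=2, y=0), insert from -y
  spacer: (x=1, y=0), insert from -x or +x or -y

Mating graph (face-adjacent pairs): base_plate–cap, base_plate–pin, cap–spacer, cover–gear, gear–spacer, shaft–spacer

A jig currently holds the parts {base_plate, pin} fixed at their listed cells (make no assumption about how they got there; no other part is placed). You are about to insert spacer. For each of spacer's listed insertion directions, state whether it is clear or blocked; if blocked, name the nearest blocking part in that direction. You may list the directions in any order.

+x: clear; -x: clear; -y: clear

-x: ray from spacer(1, 0) has no placed part ⇒ clear
+x: ray from spacer(1, 0) has no placed part ⇒ clear
-y: ray from spacer(1, 0) has no placed part ⇒ clear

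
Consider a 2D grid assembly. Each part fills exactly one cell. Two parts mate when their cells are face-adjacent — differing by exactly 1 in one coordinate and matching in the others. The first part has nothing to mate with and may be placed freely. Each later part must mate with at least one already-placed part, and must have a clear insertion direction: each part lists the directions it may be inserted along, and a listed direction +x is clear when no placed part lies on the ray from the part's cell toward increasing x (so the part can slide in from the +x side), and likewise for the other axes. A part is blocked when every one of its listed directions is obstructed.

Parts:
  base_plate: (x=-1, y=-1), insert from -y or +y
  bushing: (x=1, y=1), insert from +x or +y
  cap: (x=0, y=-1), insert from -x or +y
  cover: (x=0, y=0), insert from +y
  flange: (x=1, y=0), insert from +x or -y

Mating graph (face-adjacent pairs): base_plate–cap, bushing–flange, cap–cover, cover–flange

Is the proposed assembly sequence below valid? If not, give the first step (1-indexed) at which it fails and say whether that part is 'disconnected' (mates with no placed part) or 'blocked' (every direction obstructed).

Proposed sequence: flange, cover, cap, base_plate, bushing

1. flange@(1, 0) [+x clear] — {flange}
2. cover@(0, 0) [+y clear] — {cover, flange}
3. cap@(0, -1) [-x clear] — {cap, cover, flange}
4. base_plate@(-1, -1) [-y clear] — {base_plate, cap, cover, flange}
5. bushing@(1, 1) [+x clear] — {base_plate, bushing, cap, cover, flange}

Valid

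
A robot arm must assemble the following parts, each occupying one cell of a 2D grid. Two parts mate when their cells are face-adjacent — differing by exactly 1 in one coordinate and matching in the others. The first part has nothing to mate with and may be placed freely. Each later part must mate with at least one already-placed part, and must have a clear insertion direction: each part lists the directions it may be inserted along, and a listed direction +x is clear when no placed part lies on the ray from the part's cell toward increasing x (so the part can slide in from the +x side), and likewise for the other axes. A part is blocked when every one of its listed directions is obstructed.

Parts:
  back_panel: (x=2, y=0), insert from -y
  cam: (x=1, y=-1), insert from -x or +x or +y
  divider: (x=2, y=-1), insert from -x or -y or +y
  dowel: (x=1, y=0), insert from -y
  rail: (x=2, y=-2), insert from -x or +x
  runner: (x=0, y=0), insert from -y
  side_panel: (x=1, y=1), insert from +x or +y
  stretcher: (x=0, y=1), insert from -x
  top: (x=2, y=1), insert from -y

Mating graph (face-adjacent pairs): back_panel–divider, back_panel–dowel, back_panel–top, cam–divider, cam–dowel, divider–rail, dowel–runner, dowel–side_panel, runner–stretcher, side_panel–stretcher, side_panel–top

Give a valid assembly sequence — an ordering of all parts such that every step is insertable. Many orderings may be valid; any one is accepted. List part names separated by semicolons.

1. side_panel@(1, 1) [+x clear] — {side_panel}
2. stretcher@(0, 1) [-x clear] — {side_panel, stretcher}
3. dowel@(1, 0) [-y clear] — {dowel, side_panel, stretcher}
4. runner@(0, 0) [-y clear] — {dowel, runner, side_panel, stretcher}
5. top@(2, 1) [-y clear] — {dowel, runner, side_panel, stretcher, top}
6. back_panel@(2, 0) [-y clear] — {back_panel, dowel, runner, side_panel, stretcher, top}
7. cam@(1, -1) [-x clear] — {back_panel, cam, dowel, runner, side_panel, stretcher, top}
8. divider@(2, -1) [-y clear] — {back_panel, cam, divider, dowel, runner, side_panel, stretcher, top}
9. rail@(2, -2) [-x clear] — {back_panel, cam, divider, dowel, rail, runner, side_panel, stretcher, top}

side_panel; stretcher; dowel; runner; top; back_panel; cam; divider; rail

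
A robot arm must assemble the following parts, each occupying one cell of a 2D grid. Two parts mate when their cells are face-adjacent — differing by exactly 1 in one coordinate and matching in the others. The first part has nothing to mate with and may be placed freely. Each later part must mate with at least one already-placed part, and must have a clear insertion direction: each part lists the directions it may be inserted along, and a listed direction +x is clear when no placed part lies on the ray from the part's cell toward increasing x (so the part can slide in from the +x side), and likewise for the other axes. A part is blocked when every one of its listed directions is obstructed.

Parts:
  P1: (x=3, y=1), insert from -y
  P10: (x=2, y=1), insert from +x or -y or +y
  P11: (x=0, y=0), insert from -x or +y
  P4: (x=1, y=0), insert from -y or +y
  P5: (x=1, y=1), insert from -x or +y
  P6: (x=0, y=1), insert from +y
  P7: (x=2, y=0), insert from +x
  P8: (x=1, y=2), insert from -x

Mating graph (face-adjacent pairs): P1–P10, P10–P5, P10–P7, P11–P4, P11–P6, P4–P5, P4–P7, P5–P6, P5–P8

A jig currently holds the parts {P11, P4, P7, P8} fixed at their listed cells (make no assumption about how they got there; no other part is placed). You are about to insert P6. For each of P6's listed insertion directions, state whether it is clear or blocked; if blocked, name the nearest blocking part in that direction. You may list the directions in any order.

+y: ray from P6(0, 1) has no placed part ⇒ clear

+y: clear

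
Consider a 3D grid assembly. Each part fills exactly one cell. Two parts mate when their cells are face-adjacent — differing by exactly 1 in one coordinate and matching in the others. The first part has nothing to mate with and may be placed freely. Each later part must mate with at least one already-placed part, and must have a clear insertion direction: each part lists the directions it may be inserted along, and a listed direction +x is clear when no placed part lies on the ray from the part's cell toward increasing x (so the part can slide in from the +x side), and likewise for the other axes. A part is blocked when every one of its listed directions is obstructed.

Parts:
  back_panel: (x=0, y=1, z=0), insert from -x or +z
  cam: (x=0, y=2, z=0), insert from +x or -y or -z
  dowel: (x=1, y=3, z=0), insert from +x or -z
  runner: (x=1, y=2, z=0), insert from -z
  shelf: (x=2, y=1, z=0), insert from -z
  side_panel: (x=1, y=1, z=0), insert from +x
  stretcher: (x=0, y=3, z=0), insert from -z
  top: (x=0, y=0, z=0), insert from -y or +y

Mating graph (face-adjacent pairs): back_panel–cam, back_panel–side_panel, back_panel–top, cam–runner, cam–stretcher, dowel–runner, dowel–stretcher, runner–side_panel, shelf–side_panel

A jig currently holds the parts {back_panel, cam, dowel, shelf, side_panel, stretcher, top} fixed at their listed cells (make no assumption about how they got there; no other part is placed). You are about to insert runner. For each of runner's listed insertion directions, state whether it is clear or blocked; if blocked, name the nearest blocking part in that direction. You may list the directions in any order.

-z: ray from runner(1, 2, 0) has no placed part ⇒ clear

-z: clear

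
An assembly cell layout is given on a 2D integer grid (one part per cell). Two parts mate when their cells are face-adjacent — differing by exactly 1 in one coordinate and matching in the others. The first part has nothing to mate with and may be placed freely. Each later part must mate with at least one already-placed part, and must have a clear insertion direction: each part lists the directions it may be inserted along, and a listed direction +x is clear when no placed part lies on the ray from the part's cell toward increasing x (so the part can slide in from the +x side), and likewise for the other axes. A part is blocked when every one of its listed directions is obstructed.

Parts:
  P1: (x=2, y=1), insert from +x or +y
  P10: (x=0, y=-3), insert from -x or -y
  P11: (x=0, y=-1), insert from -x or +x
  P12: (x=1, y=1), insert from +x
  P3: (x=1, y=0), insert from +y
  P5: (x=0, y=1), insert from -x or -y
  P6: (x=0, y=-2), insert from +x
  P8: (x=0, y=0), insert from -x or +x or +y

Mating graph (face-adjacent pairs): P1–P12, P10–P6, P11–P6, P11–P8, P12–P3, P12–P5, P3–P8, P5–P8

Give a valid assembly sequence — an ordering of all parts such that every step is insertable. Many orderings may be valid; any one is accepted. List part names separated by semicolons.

1. P11@(0, -1) [-x clear] — {P11}
2. P8@(0, 0) [-x clear] — {P11, P8}
3. P5@(0, 1) [-x clear] — {P11, P5, P8}
4. P6@(0, -2) [+x clear] — {P11, P5, P6, P8}
5. P10@(0, -3) [-x clear] — {P10, P11, P5, P6, P8}
6. P3@(1, 0) [+y clear] — {P10, P11, P3, P5, P6, P8}
7. P12@(1, 1) [+x clear] — {P10, P11, P12, P3, P5, P6, P8}
8. P1@(2, 1) [+x clear] — {P1, P10, P11, P12, P3, P5, P6, P8}

P11; P8; P5; P6; P10; P3; P12; P1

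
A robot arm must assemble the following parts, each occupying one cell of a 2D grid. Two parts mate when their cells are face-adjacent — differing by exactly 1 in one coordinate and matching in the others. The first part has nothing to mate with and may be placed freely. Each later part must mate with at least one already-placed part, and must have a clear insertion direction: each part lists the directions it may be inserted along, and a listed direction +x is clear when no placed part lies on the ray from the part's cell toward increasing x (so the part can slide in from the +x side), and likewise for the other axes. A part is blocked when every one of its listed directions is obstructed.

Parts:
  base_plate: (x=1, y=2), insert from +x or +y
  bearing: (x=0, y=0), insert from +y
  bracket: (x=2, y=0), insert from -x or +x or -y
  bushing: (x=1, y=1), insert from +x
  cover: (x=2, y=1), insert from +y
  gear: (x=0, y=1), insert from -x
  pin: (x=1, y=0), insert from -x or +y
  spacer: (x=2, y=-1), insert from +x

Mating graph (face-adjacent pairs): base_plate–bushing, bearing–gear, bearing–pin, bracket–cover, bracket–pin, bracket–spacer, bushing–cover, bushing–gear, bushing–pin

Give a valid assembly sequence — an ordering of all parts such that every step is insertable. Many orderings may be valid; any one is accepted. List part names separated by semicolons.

1. base_plate@(1, 2) [+x clear] — {base_plate}
2. bushing@(1, 1) [+x clear] — {base_plate, bushing}
3. pin@(1, 0) [-x clear] — {base_plate, bushing, pin}
4. bracket@(2, 0) [+x clear] — {base_plate, bracket, bushing, pin}
5. spacer@(2, -1) [+x clear] — {base_plate, bracket, bushing, pin, spacer}
6. bearing@(0, 0) [+y clear] — {base_plate, bearing, bracket, bushing, pin, spacer}
7. gear@(0, 1) [-x clear] — {base_plate, bearing, bracket, bushing, gear, pin, spacer}
8. cover@(2, 1) [+y clear] — {base_plate, bearing, bracket, bushing, cover, gear, pin, spacer}

base_plate; bushing; pin; bracket; spacer; bearing; gear; cover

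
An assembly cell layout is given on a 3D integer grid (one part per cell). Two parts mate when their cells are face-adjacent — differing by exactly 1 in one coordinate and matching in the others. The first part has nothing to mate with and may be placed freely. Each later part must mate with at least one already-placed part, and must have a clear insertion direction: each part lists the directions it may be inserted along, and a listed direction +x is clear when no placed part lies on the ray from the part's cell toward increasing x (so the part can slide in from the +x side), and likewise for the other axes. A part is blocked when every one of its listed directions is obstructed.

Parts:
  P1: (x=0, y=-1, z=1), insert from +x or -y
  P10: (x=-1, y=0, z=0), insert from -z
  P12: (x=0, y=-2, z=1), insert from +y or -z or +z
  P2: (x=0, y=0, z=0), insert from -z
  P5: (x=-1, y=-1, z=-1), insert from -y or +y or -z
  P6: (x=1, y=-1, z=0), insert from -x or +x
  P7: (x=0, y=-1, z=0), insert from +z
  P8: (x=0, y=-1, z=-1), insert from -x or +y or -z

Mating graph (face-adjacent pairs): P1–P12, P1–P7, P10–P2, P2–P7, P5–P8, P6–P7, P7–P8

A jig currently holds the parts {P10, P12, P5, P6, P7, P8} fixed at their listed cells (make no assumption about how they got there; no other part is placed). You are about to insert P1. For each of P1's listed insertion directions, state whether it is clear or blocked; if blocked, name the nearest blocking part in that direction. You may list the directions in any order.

+x: ray from P1(0, -1, 1) has no placed part ⇒ clear
-y: nearest on ray is P12@(0, -2, 1) ⇒ blocked

+x: clear; -y: blocked by P12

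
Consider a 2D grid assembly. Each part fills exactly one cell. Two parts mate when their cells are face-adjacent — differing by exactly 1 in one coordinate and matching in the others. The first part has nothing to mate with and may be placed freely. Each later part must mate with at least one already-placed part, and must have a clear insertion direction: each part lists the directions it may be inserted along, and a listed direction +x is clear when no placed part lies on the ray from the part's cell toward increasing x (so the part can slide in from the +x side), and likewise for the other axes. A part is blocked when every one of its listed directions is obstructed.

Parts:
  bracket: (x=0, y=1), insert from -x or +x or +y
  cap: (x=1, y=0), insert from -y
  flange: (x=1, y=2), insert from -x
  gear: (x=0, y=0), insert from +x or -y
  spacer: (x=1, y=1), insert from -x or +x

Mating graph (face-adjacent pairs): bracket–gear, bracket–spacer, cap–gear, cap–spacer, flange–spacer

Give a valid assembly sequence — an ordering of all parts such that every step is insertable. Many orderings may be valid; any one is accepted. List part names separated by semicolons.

1. gear@(0, 0) [+x clear] — {gear}
2. cap@(1, 0) [-y clear] — {cap, gear}
3. spacer@(1, 1) [-x clear] — {cap, gear, spacer}
4. bracket@(0, 1) [-x clear] — {bracket, cap, gear, spacer}
5. flange@(1, 2) [-x clear] — {bracket, cap, flange, gear, spacer}

gear; cap; spacer; bracket; flange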